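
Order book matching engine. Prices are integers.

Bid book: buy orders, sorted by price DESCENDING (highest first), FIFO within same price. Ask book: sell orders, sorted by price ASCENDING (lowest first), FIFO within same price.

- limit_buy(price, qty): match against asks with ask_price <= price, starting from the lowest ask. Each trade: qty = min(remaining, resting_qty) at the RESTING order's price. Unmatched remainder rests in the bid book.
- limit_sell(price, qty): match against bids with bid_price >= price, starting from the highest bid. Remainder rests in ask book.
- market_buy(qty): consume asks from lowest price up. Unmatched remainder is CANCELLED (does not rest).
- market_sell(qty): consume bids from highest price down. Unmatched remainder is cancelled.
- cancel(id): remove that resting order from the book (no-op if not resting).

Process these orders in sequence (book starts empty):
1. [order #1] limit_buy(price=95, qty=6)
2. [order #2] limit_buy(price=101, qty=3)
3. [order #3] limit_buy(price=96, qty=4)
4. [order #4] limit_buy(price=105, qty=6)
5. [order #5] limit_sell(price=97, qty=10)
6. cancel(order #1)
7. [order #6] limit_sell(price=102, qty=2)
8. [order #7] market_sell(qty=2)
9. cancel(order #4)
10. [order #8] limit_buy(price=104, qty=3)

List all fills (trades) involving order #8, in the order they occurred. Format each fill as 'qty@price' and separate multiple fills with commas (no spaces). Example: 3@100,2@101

Answer: 1@97,2@102

Derivation:
After op 1 [order #1] limit_buy(price=95, qty=6): fills=none; bids=[#1:6@95] asks=[-]
After op 2 [order #2] limit_buy(price=101, qty=3): fills=none; bids=[#2:3@101 #1:6@95] asks=[-]
After op 3 [order #3] limit_buy(price=96, qty=4): fills=none; bids=[#2:3@101 #3:4@96 #1:6@95] asks=[-]
After op 4 [order #4] limit_buy(price=105, qty=6): fills=none; bids=[#4:6@105 #2:3@101 #3:4@96 #1:6@95] asks=[-]
After op 5 [order #5] limit_sell(price=97, qty=10): fills=#4x#5:6@105 #2x#5:3@101; bids=[#3:4@96 #1:6@95] asks=[#5:1@97]
After op 6 cancel(order #1): fills=none; bids=[#3:4@96] asks=[#5:1@97]
After op 7 [order #6] limit_sell(price=102, qty=2): fills=none; bids=[#3:4@96] asks=[#5:1@97 #6:2@102]
After op 8 [order #7] market_sell(qty=2): fills=#3x#7:2@96; bids=[#3:2@96] asks=[#5:1@97 #6:2@102]
After op 9 cancel(order #4): fills=none; bids=[#3:2@96] asks=[#5:1@97 #6:2@102]
After op 10 [order #8] limit_buy(price=104, qty=3): fills=#8x#5:1@97 #8x#6:2@102; bids=[#3:2@96] asks=[-]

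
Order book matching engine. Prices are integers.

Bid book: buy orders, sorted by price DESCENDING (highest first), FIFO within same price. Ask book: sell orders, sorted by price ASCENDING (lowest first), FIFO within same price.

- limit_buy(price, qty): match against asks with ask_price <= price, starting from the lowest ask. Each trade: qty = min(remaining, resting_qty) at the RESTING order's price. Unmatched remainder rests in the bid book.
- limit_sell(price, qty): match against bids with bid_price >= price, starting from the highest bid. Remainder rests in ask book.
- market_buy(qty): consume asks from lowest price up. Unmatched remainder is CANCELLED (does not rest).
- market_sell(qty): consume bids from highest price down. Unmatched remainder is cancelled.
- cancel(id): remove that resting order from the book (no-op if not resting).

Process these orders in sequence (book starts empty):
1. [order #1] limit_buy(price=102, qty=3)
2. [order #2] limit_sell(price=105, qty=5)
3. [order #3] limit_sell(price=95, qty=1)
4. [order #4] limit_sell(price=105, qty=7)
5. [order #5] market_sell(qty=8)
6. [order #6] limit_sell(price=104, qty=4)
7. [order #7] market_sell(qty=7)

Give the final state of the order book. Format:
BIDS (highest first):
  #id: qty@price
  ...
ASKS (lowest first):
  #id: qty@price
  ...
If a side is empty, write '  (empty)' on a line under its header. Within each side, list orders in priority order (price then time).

Answer: BIDS (highest first):
  (empty)
ASKS (lowest first):
  #6: 4@104
  #2: 5@105
  #4: 7@105

Derivation:
After op 1 [order #1] limit_buy(price=102, qty=3): fills=none; bids=[#1:3@102] asks=[-]
After op 2 [order #2] limit_sell(price=105, qty=5): fills=none; bids=[#1:3@102] asks=[#2:5@105]
After op 3 [order #3] limit_sell(price=95, qty=1): fills=#1x#3:1@102; bids=[#1:2@102] asks=[#2:5@105]
After op 4 [order #4] limit_sell(price=105, qty=7): fills=none; bids=[#1:2@102] asks=[#2:5@105 #4:7@105]
After op 5 [order #5] market_sell(qty=8): fills=#1x#5:2@102; bids=[-] asks=[#2:5@105 #4:7@105]
After op 6 [order #6] limit_sell(price=104, qty=4): fills=none; bids=[-] asks=[#6:4@104 #2:5@105 #4:7@105]
After op 7 [order #7] market_sell(qty=7): fills=none; bids=[-] asks=[#6:4@104 #2:5@105 #4:7@105]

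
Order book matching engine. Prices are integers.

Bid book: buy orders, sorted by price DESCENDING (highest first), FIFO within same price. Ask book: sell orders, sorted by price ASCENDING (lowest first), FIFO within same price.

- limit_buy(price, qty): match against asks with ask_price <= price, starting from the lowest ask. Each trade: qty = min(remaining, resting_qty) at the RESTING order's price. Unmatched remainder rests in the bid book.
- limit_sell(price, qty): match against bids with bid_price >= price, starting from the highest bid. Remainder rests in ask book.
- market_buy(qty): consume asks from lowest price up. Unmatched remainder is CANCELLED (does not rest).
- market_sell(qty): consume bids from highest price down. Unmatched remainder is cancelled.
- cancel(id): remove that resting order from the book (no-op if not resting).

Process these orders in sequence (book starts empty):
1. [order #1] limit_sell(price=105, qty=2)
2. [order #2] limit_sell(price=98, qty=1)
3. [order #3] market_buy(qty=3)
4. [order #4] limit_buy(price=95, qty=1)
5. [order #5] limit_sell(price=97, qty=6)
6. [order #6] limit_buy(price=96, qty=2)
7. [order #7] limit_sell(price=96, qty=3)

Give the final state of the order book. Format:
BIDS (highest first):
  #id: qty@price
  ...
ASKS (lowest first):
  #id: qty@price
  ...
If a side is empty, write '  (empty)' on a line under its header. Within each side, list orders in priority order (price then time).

After op 1 [order #1] limit_sell(price=105, qty=2): fills=none; bids=[-] asks=[#1:2@105]
After op 2 [order #2] limit_sell(price=98, qty=1): fills=none; bids=[-] asks=[#2:1@98 #1:2@105]
After op 3 [order #3] market_buy(qty=3): fills=#3x#2:1@98 #3x#1:2@105; bids=[-] asks=[-]
After op 4 [order #4] limit_buy(price=95, qty=1): fills=none; bids=[#4:1@95] asks=[-]
After op 5 [order #5] limit_sell(price=97, qty=6): fills=none; bids=[#4:1@95] asks=[#5:6@97]
After op 6 [order #6] limit_buy(price=96, qty=2): fills=none; bids=[#6:2@96 #4:1@95] asks=[#5:6@97]
After op 7 [order #7] limit_sell(price=96, qty=3): fills=#6x#7:2@96; bids=[#4:1@95] asks=[#7:1@96 #5:6@97]

Answer: BIDS (highest first):
  #4: 1@95
ASKS (lowest first):
  #7: 1@96
  #5: 6@97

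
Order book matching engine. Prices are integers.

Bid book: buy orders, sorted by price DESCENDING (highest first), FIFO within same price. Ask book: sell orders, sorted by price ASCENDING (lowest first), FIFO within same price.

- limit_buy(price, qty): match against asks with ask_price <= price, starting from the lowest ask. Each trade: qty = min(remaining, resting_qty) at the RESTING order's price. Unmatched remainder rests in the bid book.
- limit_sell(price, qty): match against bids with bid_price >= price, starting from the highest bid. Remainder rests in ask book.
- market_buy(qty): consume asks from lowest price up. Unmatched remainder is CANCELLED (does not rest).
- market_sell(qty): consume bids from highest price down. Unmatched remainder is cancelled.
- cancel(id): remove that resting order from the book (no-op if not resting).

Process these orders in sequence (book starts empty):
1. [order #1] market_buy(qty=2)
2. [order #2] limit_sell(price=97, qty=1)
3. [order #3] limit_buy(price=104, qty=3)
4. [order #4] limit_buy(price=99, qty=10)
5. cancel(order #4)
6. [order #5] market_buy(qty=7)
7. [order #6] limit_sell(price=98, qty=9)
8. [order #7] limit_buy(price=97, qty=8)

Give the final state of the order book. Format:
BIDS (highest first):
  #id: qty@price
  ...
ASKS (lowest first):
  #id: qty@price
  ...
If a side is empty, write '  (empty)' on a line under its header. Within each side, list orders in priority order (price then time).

Answer: BIDS (highest first):
  #7: 8@97
ASKS (lowest first):
  #6: 7@98

Derivation:
After op 1 [order #1] market_buy(qty=2): fills=none; bids=[-] asks=[-]
After op 2 [order #2] limit_sell(price=97, qty=1): fills=none; bids=[-] asks=[#2:1@97]
After op 3 [order #3] limit_buy(price=104, qty=3): fills=#3x#2:1@97; bids=[#3:2@104] asks=[-]
After op 4 [order #4] limit_buy(price=99, qty=10): fills=none; bids=[#3:2@104 #4:10@99] asks=[-]
After op 5 cancel(order #4): fills=none; bids=[#3:2@104] asks=[-]
After op 6 [order #5] market_buy(qty=7): fills=none; bids=[#3:2@104] asks=[-]
After op 7 [order #6] limit_sell(price=98, qty=9): fills=#3x#6:2@104; bids=[-] asks=[#6:7@98]
After op 8 [order #7] limit_buy(price=97, qty=8): fills=none; bids=[#7:8@97] asks=[#6:7@98]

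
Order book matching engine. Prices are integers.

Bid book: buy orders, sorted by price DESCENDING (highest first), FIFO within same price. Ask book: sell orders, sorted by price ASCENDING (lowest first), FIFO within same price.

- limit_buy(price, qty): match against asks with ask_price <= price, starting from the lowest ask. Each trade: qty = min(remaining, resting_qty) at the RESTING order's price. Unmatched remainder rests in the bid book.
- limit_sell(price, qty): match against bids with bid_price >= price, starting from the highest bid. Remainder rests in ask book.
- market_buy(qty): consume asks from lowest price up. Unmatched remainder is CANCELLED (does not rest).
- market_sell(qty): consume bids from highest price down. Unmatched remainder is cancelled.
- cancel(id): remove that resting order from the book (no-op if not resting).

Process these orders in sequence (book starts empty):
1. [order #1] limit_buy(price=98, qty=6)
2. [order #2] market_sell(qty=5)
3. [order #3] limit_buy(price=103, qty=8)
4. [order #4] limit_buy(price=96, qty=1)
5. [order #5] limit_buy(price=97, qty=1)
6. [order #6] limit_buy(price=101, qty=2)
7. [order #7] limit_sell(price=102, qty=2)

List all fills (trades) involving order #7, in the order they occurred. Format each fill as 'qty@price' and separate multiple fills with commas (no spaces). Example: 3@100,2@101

Answer: 2@103

Derivation:
After op 1 [order #1] limit_buy(price=98, qty=6): fills=none; bids=[#1:6@98] asks=[-]
After op 2 [order #2] market_sell(qty=5): fills=#1x#2:5@98; bids=[#1:1@98] asks=[-]
After op 3 [order #3] limit_buy(price=103, qty=8): fills=none; bids=[#3:8@103 #1:1@98] asks=[-]
After op 4 [order #4] limit_buy(price=96, qty=1): fills=none; bids=[#3:8@103 #1:1@98 #4:1@96] asks=[-]
After op 5 [order #5] limit_buy(price=97, qty=1): fills=none; bids=[#3:8@103 #1:1@98 #5:1@97 #4:1@96] asks=[-]
After op 6 [order #6] limit_buy(price=101, qty=2): fills=none; bids=[#3:8@103 #6:2@101 #1:1@98 #5:1@97 #4:1@96] asks=[-]
After op 7 [order #7] limit_sell(price=102, qty=2): fills=#3x#7:2@103; bids=[#3:6@103 #6:2@101 #1:1@98 #5:1@97 #4:1@96] asks=[-]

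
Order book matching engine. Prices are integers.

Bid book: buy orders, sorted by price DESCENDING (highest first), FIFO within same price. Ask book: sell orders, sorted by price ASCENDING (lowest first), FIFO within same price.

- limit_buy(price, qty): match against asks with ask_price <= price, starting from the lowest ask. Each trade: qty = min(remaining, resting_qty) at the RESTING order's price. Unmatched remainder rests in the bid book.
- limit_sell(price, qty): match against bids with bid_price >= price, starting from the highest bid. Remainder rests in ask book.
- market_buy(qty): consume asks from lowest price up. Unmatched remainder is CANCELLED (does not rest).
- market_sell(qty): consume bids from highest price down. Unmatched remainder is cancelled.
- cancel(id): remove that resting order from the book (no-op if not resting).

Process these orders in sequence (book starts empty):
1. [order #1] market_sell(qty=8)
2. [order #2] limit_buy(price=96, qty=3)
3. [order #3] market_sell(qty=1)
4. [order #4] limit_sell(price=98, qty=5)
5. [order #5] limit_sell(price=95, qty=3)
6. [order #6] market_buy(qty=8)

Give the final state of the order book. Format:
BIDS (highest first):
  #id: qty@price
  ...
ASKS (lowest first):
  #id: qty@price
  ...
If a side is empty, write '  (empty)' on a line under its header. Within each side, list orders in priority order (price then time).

After op 1 [order #1] market_sell(qty=8): fills=none; bids=[-] asks=[-]
After op 2 [order #2] limit_buy(price=96, qty=3): fills=none; bids=[#2:3@96] asks=[-]
After op 3 [order #3] market_sell(qty=1): fills=#2x#3:1@96; bids=[#2:2@96] asks=[-]
After op 4 [order #4] limit_sell(price=98, qty=5): fills=none; bids=[#2:2@96] asks=[#4:5@98]
After op 5 [order #5] limit_sell(price=95, qty=3): fills=#2x#5:2@96; bids=[-] asks=[#5:1@95 #4:5@98]
After op 6 [order #6] market_buy(qty=8): fills=#6x#5:1@95 #6x#4:5@98; bids=[-] asks=[-]

Answer: BIDS (highest first):
  (empty)
ASKS (lowest first):
  (empty)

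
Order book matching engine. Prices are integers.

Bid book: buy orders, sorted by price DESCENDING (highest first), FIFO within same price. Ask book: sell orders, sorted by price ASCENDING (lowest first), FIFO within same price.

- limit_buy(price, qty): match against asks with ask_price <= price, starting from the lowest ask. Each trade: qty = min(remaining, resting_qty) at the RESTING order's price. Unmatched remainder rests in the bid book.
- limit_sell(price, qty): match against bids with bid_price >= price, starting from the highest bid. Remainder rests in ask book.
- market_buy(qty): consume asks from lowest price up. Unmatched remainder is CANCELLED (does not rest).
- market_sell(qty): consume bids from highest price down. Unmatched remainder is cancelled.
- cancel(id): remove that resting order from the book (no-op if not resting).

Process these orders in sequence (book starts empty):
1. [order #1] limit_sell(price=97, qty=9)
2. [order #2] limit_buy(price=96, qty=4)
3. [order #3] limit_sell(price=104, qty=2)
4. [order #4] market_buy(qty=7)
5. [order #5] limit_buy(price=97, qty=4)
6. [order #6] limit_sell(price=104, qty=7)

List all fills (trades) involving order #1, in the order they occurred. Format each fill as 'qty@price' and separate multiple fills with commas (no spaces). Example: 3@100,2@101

Answer: 7@97,2@97

Derivation:
After op 1 [order #1] limit_sell(price=97, qty=9): fills=none; bids=[-] asks=[#1:9@97]
After op 2 [order #2] limit_buy(price=96, qty=4): fills=none; bids=[#2:4@96] asks=[#1:9@97]
After op 3 [order #3] limit_sell(price=104, qty=2): fills=none; bids=[#2:4@96] asks=[#1:9@97 #3:2@104]
After op 4 [order #4] market_buy(qty=7): fills=#4x#1:7@97; bids=[#2:4@96] asks=[#1:2@97 #3:2@104]
After op 5 [order #5] limit_buy(price=97, qty=4): fills=#5x#1:2@97; bids=[#5:2@97 #2:4@96] asks=[#3:2@104]
After op 6 [order #6] limit_sell(price=104, qty=7): fills=none; bids=[#5:2@97 #2:4@96] asks=[#3:2@104 #6:7@104]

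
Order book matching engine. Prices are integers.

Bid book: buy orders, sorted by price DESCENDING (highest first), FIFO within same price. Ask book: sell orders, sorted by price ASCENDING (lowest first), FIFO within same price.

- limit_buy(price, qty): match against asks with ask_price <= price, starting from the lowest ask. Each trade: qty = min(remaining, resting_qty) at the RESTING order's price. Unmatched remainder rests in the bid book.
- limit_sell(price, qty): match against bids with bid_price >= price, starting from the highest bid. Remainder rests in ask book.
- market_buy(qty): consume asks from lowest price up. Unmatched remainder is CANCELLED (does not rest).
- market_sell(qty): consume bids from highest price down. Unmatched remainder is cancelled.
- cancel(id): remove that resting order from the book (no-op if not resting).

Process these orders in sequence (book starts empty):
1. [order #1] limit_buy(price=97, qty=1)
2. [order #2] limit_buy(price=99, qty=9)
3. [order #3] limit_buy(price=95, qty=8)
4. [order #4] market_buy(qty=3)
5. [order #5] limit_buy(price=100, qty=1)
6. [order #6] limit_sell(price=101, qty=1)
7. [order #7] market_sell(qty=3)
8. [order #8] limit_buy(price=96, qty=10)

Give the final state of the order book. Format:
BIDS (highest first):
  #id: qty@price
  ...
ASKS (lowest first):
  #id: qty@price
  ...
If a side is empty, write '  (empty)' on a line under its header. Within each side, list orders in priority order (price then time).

After op 1 [order #1] limit_buy(price=97, qty=1): fills=none; bids=[#1:1@97] asks=[-]
After op 2 [order #2] limit_buy(price=99, qty=9): fills=none; bids=[#2:9@99 #1:1@97] asks=[-]
After op 3 [order #3] limit_buy(price=95, qty=8): fills=none; bids=[#2:9@99 #1:1@97 #3:8@95] asks=[-]
After op 4 [order #4] market_buy(qty=3): fills=none; bids=[#2:9@99 #1:1@97 #3:8@95] asks=[-]
After op 5 [order #5] limit_buy(price=100, qty=1): fills=none; bids=[#5:1@100 #2:9@99 #1:1@97 #3:8@95] asks=[-]
After op 6 [order #6] limit_sell(price=101, qty=1): fills=none; bids=[#5:1@100 #2:9@99 #1:1@97 #3:8@95] asks=[#6:1@101]
After op 7 [order #7] market_sell(qty=3): fills=#5x#7:1@100 #2x#7:2@99; bids=[#2:7@99 #1:1@97 #3:8@95] asks=[#6:1@101]
After op 8 [order #8] limit_buy(price=96, qty=10): fills=none; bids=[#2:7@99 #1:1@97 #8:10@96 #3:8@95] asks=[#6:1@101]

Answer: BIDS (highest first):
  #2: 7@99
  #1: 1@97
  #8: 10@96
  #3: 8@95
ASKS (lowest first):
  #6: 1@101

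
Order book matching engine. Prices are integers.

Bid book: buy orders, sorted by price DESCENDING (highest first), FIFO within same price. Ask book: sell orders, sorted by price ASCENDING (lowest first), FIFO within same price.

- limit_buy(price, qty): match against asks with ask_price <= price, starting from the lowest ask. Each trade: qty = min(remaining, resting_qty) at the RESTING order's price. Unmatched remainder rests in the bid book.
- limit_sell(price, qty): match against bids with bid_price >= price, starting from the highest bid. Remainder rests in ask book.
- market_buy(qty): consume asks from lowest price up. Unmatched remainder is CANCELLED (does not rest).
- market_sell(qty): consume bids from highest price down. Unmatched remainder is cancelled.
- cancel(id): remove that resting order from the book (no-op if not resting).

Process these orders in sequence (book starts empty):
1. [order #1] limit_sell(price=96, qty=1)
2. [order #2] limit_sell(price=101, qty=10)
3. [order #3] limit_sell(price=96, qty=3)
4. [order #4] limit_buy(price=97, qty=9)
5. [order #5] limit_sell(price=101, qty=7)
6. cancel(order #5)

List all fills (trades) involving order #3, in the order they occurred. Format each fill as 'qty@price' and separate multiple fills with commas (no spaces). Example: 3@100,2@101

After op 1 [order #1] limit_sell(price=96, qty=1): fills=none; bids=[-] asks=[#1:1@96]
After op 2 [order #2] limit_sell(price=101, qty=10): fills=none; bids=[-] asks=[#1:1@96 #2:10@101]
After op 3 [order #3] limit_sell(price=96, qty=3): fills=none; bids=[-] asks=[#1:1@96 #3:3@96 #2:10@101]
After op 4 [order #4] limit_buy(price=97, qty=9): fills=#4x#1:1@96 #4x#3:3@96; bids=[#4:5@97] asks=[#2:10@101]
After op 5 [order #5] limit_sell(price=101, qty=7): fills=none; bids=[#4:5@97] asks=[#2:10@101 #5:7@101]
After op 6 cancel(order #5): fills=none; bids=[#4:5@97] asks=[#2:10@101]

Answer: 3@96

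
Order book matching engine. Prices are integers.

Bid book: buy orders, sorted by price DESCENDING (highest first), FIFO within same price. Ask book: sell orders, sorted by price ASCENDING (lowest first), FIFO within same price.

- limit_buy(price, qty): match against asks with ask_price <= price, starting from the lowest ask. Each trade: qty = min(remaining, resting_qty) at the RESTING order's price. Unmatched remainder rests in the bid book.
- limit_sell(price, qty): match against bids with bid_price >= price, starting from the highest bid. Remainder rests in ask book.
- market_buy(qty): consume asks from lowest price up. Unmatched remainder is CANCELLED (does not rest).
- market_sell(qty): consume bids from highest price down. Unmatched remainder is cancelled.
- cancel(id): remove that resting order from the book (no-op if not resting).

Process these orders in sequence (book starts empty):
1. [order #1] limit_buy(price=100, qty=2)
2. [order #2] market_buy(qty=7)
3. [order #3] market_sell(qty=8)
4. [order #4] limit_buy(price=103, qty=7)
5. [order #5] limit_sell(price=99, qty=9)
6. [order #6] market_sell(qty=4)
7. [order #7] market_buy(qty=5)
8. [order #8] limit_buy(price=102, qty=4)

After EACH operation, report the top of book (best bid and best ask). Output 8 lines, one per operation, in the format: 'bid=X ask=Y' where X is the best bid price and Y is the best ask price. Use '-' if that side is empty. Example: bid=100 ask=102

After op 1 [order #1] limit_buy(price=100, qty=2): fills=none; bids=[#1:2@100] asks=[-]
After op 2 [order #2] market_buy(qty=7): fills=none; bids=[#1:2@100] asks=[-]
After op 3 [order #3] market_sell(qty=8): fills=#1x#3:2@100; bids=[-] asks=[-]
After op 4 [order #4] limit_buy(price=103, qty=7): fills=none; bids=[#4:7@103] asks=[-]
After op 5 [order #5] limit_sell(price=99, qty=9): fills=#4x#5:7@103; bids=[-] asks=[#5:2@99]
After op 6 [order #6] market_sell(qty=4): fills=none; bids=[-] asks=[#5:2@99]
After op 7 [order #7] market_buy(qty=5): fills=#7x#5:2@99; bids=[-] asks=[-]
After op 8 [order #8] limit_buy(price=102, qty=4): fills=none; bids=[#8:4@102] asks=[-]

Answer: bid=100 ask=-
bid=100 ask=-
bid=- ask=-
bid=103 ask=-
bid=- ask=99
bid=- ask=99
bid=- ask=-
bid=102 ask=-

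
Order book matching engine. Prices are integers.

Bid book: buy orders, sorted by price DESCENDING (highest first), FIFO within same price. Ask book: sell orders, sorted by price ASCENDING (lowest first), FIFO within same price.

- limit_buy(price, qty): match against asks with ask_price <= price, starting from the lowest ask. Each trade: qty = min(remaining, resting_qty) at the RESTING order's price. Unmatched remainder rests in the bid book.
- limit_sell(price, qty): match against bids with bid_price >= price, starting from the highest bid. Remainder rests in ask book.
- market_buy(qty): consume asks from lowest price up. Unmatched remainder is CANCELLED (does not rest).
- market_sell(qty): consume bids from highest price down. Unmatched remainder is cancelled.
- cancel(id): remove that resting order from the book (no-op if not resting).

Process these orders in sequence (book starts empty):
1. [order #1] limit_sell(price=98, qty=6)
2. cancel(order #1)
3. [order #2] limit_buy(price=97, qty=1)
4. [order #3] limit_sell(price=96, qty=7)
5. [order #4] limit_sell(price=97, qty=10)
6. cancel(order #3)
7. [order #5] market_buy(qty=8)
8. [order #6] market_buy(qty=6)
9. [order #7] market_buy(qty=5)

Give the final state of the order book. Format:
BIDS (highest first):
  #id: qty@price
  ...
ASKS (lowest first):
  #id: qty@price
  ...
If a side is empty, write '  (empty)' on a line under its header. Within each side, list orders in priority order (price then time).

After op 1 [order #1] limit_sell(price=98, qty=6): fills=none; bids=[-] asks=[#1:6@98]
After op 2 cancel(order #1): fills=none; bids=[-] asks=[-]
After op 3 [order #2] limit_buy(price=97, qty=1): fills=none; bids=[#2:1@97] asks=[-]
After op 4 [order #3] limit_sell(price=96, qty=7): fills=#2x#3:1@97; bids=[-] asks=[#3:6@96]
After op 5 [order #4] limit_sell(price=97, qty=10): fills=none; bids=[-] asks=[#3:6@96 #4:10@97]
After op 6 cancel(order #3): fills=none; bids=[-] asks=[#4:10@97]
After op 7 [order #5] market_buy(qty=8): fills=#5x#4:8@97; bids=[-] asks=[#4:2@97]
After op 8 [order #6] market_buy(qty=6): fills=#6x#4:2@97; bids=[-] asks=[-]
After op 9 [order #7] market_buy(qty=5): fills=none; bids=[-] asks=[-]

Answer: BIDS (highest first):
  (empty)
ASKS (lowest first):
  (empty)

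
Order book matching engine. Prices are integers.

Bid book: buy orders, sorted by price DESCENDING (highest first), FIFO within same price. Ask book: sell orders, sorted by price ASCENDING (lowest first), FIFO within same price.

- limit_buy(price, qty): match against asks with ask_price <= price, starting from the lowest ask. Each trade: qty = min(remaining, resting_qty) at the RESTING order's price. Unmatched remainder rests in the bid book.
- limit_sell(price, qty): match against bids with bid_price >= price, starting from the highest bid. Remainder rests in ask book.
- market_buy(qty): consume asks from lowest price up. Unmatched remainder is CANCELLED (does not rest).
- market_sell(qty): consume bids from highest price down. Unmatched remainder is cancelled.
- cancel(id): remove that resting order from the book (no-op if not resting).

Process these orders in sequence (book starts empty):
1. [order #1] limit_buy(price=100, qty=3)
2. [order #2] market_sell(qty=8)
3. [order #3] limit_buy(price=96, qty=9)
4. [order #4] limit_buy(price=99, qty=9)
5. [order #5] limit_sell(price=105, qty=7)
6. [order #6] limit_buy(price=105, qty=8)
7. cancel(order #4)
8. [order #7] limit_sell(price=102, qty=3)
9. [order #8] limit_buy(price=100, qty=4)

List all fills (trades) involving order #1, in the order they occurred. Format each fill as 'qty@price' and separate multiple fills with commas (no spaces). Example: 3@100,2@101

After op 1 [order #1] limit_buy(price=100, qty=3): fills=none; bids=[#1:3@100] asks=[-]
After op 2 [order #2] market_sell(qty=8): fills=#1x#2:3@100; bids=[-] asks=[-]
After op 3 [order #3] limit_buy(price=96, qty=9): fills=none; bids=[#3:9@96] asks=[-]
After op 4 [order #4] limit_buy(price=99, qty=9): fills=none; bids=[#4:9@99 #3:9@96] asks=[-]
After op 5 [order #5] limit_sell(price=105, qty=7): fills=none; bids=[#4:9@99 #3:9@96] asks=[#5:7@105]
After op 6 [order #6] limit_buy(price=105, qty=8): fills=#6x#5:7@105; bids=[#6:1@105 #4:9@99 #3:9@96] asks=[-]
After op 7 cancel(order #4): fills=none; bids=[#6:1@105 #3:9@96] asks=[-]
After op 8 [order #7] limit_sell(price=102, qty=3): fills=#6x#7:1@105; bids=[#3:9@96] asks=[#7:2@102]
After op 9 [order #8] limit_buy(price=100, qty=4): fills=none; bids=[#8:4@100 #3:9@96] asks=[#7:2@102]

Answer: 3@100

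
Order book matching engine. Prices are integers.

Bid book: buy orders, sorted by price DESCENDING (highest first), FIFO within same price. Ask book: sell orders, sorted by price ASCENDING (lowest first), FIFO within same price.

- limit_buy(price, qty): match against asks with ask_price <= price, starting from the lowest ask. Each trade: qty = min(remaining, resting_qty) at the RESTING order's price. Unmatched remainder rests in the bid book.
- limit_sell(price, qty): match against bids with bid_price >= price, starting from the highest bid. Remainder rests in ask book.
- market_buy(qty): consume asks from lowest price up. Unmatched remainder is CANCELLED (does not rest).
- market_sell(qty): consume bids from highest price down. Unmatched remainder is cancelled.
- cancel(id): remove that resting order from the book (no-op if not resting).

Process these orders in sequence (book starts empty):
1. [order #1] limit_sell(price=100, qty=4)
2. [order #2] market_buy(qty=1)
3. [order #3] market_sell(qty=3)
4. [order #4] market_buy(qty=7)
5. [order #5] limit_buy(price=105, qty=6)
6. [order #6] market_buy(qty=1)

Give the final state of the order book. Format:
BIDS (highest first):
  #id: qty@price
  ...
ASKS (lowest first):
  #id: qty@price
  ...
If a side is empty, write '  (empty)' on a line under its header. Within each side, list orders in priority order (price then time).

Answer: BIDS (highest first):
  #5: 6@105
ASKS (lowest first):
  (empty)

Derivation:
After op 1 [order #1] limit_sell(price=100, qty=4): fills=none; bids=[-] asks=[#1:4@100]
After op 2 [order #2] market_buy(qty=1): fills=#2x#1:1@100; bids=[-] asks=[#1:3@100]
After op 3 [order #3] market_sell(qty=3): fills=none; bids=[-] asks=[#1:3@100]
After op 4 [order #4] market_buy(qty=7): fills=#4x#1:3@100; bids=[-] asks=[-]
After op 5 [order #5] limit_buy(price=105, qty=6): fills=none; bids=[#5:6@105] asks=[-]
After op 6 [order #6] market_buy(qty=1): fills=none; bids=[#5:6@105] asks=[-]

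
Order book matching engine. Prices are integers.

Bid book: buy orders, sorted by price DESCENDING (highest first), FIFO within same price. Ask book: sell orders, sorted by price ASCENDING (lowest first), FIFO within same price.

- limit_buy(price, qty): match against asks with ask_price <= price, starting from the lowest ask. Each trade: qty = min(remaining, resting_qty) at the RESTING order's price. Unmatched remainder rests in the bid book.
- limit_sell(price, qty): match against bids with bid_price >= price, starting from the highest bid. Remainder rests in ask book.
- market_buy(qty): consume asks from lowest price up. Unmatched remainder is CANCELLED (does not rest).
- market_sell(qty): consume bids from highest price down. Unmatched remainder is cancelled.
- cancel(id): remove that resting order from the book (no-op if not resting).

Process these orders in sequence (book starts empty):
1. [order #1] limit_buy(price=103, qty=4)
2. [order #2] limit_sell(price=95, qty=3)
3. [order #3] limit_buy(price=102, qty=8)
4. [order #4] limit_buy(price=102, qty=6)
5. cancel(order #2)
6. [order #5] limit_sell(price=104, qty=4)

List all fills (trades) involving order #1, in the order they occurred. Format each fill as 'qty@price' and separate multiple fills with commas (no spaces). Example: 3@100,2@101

Answer: 3@103

Derivation:
After op 1 [order #1] limit_buy(price=103, qty=4): fills=none; bids=[#1:4@103] asks=[-]
After op 2 [order #2] limit_sell(price=95, qty=3): fills=#1x#2:3@103; bids=[#1:1@103] asks=[-]
After op 3 [order #3] limit_buy(price=102, qty=8): fills=none; bids=[#1:1@103 #3:8@102] asks=[-]
After op 4 [order #4] limit_buy(price=102, qty=6): fills=none; bids=[#1:1@103 #3:8@102 #4:6@102] asks=[-]
After op 5 cancel(order #2): fills=none; bids=[#1:1@103 #3:8@102 #4:6@102] asks=[-]
After op 6 [order #5] limit_sell(price=104, qty=4): fills=none; bids=[#1:1@103 #3:8@102 #4:6@102] asks=[#5:4@104]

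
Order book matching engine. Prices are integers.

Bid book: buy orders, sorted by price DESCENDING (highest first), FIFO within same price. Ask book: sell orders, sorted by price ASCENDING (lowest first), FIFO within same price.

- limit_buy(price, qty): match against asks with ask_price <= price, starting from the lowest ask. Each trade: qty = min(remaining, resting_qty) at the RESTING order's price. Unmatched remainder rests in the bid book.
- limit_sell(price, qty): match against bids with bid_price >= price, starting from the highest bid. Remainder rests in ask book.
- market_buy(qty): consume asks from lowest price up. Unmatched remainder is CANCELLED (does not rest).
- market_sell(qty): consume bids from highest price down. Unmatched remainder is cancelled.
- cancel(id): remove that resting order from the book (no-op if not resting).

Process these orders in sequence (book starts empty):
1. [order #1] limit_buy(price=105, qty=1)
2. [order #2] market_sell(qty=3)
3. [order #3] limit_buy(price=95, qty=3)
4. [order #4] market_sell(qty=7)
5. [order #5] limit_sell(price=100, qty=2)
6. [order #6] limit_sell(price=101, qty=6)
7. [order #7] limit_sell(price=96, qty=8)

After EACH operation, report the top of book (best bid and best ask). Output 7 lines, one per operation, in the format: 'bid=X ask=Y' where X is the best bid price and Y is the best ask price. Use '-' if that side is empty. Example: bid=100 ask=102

After op 1 [order #1] limit_buy(price=105, qty=1): fills=none; bids=[#1:1@105] asks=[-]
After op 2 [order #2] market_sell(qty=3): fills=#1x#2:1@105; bids=[-] asks=[-]
After op 3 [order #3] limit_buy(price=95, qty=3): fills=none; bids=[#3:3@95] asks=[-]
After op 4 [order #4] market_sell(qty=7): fills=#3x#4:3@95; bids=[-] asks=[-]
After op 5 [order #5] limit_sell(price=100, qty=2): fills=none; bids=[-] asks=[#5:2@100]
After op 6 [order #6] limit_sell(price=101, qty=6): fills=none; bids=[-] asks=[#5:2@100 #6:6@101]
After op 7 [order #7] limit_sell(price=96, qty=8): fills=none; bids=[-] asks=[#7:8@96 #5:2@100 #6:6@101]

Answer: bid=105 ask=-
bid=- ask=-
bid=95 ask=-
bid=- ask=-
bid=- ask=100
bid=- ask=100
bid=- ask=96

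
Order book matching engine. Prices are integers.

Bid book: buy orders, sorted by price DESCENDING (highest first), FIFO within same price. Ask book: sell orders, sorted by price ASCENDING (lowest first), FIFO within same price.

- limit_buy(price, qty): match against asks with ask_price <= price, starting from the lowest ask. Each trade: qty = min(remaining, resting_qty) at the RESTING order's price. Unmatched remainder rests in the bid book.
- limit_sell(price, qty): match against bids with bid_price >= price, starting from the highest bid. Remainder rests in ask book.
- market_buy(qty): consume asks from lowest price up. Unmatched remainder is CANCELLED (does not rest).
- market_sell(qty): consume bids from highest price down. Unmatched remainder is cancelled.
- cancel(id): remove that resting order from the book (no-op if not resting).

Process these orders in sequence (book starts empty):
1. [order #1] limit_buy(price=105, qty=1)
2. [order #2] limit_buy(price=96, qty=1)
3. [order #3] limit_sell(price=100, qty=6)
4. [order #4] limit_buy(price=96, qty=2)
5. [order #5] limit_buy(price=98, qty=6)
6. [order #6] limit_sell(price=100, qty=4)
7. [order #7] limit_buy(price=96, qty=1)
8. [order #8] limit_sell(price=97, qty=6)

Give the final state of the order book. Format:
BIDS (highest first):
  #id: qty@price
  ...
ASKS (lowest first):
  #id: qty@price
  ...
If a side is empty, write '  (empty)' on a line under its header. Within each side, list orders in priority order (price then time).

After op 1 [order #1] limit_buy(price=105, qty=1): fills=none; bids=[#1:1@105] asks=[-]
After op 2 [order #2] limit_buy(price=96, qty=1): fills=none; bids=[#1:1@105 #2:1@96] asks=[-]
After op 3 [order #3] limit_sell(price=100, qty=6): fills=#1x#3:1@105; bids=[#2:1@96] asks=[#3:5@100]
After op 4 [order #4] limit_buy(price=96, qty=2): fills=none; bids=[#2:1@96 #4:2@96] asks=[#3:5@100]
After op 5 [order #5] limit_buy(price=98, qty=6): fills=none; bids=[#5:6@98 #2:1@96 #4:2@96] asks=[#3:5@100]
After op 6 [order #6] limit_sell(price=100, qty=4): fills=none; bids=[#5:6@98 #2:1@96 #4:2@96] asks=[#3:5@100 #6:4@100]
After op 7 [order #7] limit_buy(price=96, qty=1): fills=none; bids=[#5:6@98 #2:1@96 #4:2@96 #7:1@96] asks=[#3:5@100 #6:4@100]
After op 8 [order #8] limit_sell(price=97, qty=6): fills=#5x#8:6@98; bids=[#2:1@96 #4:2@96 #7:1@96] asks=[#3:5@100 #6:4@100]

Answer: BIDS (highest first):
  #2: 1@96
  #4: 2@96
  #7: 1@96
ASKS (lowest first):
  #3: 5@100
  #6: 4@100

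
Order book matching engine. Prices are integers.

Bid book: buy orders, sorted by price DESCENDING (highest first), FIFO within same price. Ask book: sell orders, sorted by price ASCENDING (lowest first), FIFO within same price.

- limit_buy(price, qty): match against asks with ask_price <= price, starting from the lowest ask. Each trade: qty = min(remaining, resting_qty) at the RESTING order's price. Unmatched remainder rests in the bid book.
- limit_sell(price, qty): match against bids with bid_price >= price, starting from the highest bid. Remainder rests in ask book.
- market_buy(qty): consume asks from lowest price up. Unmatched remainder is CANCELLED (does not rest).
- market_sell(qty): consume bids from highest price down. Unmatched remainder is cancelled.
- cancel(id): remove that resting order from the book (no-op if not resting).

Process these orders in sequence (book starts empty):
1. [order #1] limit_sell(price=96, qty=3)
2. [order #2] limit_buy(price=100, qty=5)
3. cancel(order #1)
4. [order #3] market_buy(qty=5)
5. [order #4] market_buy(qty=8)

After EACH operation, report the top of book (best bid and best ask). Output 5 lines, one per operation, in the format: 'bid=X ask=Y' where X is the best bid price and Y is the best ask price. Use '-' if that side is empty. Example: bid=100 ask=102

Answer: bid=- ask=96
bid=100 ask=-
bid=100 ask=-
bid=100 ask=-
bid=100 ask=-

Derivation:
After op 1 [order #1] limit_sell(price=96, qty=3): fills=none; bids=[-] asks=[#1:3@96]
After op 2 [order #2] limit_buy(price=100, qty=5): fills=#2x#1:3@96; bids=[#2:2@100] asks=[-]
After op 3 cancel(order #1): fills=none; bids=[#2:2@100] asks=[-]
After op 4 [order #3] market_buy(qty=5): fills=none; bids=[#2:2@100] asks=[-]
After op 5 [order #4] market_buy(qty=8): fills=none; bids=[#2:2@100] asks=[-]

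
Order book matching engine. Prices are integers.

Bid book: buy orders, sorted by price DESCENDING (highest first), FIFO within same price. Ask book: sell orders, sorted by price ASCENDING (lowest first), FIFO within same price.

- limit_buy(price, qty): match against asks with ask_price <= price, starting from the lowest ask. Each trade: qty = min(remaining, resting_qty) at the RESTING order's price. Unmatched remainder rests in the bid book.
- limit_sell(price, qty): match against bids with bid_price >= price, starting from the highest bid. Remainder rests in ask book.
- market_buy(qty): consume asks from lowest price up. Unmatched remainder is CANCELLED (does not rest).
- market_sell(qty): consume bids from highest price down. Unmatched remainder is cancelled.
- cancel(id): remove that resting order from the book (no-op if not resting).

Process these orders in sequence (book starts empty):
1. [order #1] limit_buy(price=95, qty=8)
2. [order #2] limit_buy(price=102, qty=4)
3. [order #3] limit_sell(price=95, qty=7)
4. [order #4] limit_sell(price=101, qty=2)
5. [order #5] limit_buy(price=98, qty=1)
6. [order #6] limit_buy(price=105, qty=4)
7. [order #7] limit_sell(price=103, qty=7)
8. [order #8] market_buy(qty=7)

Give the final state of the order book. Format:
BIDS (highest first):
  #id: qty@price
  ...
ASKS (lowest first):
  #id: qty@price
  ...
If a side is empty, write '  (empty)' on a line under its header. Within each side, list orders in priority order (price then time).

After op 1 [order #1] limit_buy(price=95, qty=8): fills=none; bids=[#1:8@95] asks=[-]
After op 2 [order #2] limit_buy(price=102, qty=4): fills=none; bids=[#2:4@102 #1:8@95] asks=[-]
After op 3 [order #3] limit_sell(price=95, qty=7): fills=#2x#3:4@102 #1x#3:3@95; bids=[#1:5@95] asks=[-]
After op 4 [order #4] limit_sell(price=101, qty=2): fills=none; bids=[#1:5@95] asks=[#4:2@101]
After op 5 [order #5] limit_buy(price=98, qty=1): fills=none; bids=[#5:1@98 #1:5@95] asks=[#4:2@101]
After op 6 [order #6] limit_buy(price=105, qty=4): fills=#6x#4:2@101; bids=[#6:2@105 #5:1@98 #1:5@95] asks=[-]
After op 7 [order #7] limit_sell(price=103, qty=7): fills=#6x#7:2@105; bids=[#5:1@98 #1:5@95] asks=[#7:5@103]
After op 8 [order #8] market_buy(qty=7): fills=#8x#7:5@103; bids=[#5:1@98 #1:5@95] asks=[-]

Answer: BIDS (highest first):
  #5: 1@98
  #1: 5@95
ASKS (lowest first):
  (empty)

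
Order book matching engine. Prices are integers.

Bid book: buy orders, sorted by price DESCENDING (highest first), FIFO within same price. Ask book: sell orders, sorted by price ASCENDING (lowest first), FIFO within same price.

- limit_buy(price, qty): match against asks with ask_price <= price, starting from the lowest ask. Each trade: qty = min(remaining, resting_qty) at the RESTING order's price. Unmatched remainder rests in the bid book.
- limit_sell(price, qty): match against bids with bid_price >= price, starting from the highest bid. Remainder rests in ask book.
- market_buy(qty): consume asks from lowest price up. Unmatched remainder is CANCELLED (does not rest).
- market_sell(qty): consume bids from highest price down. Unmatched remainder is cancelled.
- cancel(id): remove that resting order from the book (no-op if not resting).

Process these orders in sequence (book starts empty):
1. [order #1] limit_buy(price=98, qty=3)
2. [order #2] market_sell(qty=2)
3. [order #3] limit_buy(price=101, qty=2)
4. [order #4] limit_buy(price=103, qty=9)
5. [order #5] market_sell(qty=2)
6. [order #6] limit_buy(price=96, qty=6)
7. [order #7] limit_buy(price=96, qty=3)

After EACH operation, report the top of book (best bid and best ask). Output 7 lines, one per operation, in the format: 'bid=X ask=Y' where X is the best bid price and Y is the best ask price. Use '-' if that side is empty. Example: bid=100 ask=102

Answer: bid=98 ask=-
bid=98 ask=-
bid=101 ask=-
bid=103 ask=-
bid=103 ask=-
bid=103 ask=-
bid=103 ask=-

Derivation:
After op 1 [order #1] limit_buy(price=98, qty=3): fills=none; bids=[#1:3@98] asks=[-]
After op 2 [order #2] market_sell(qty=2): fills=#1x#2:2@98; bids=[#1:1@98] asks=[-]
After op 3 [order #3] limit_buy(price=101, qty=2): fills=none; bids=[#3:2@101 #1:1@98] asks=[-]
After op 4 [order #4] limit_buy(price=103, qty=9): fills=none; bids=[#4:9@103 #3:2@101 #1:1@98] asks=[-]
After op 5 [order #5] market_sell(qty=2): fills=#4x#5:2@103; bids=[#4:7@103 #3:2@101 #1:1@98] asks=[-]
After op 6 [order #6] limit_buy(price=96, qty=6): fills=none; bids=[#4:7@103 #3:2@101 #1:1@98 #6:6@96] asks=[-]
After op 7 [order #7] limit_buy(price=96, qty=3): fills=none; bids=[#4:7@103 #3:2@101 #1:1@98 #6:6@96 #7:3@96] asks=[-]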